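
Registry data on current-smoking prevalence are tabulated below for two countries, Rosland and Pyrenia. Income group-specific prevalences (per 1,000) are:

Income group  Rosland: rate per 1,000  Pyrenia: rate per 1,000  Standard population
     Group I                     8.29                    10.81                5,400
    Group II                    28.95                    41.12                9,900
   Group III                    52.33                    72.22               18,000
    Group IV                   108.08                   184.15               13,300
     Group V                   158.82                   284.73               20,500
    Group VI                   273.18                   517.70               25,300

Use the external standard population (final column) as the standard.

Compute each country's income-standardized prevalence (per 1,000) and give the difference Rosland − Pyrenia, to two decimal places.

Standard total = 92,400; weights = 0.0584, 0.1071, 0.1948, 0.1439, 0.2219, 0.2738.
Rosland: 0.0584×8.29 + 0.1071×28.95 + 0.1948×52.33 + 0.1439×108.08 + 0.2219×158.82 + 0.2738×273.18 = 139.3727 per 1,000.
Pyrenia: 0.0584×10.81 + 0.1071×41.12 + 0.1948×72.22 + 0.1439×184.15 + 0.2219×284.73 + 0.2738×517.70 = 250.5345 per 1,000.
Difference = 139.3727 − 250.5345 = -111.1618.

-111.16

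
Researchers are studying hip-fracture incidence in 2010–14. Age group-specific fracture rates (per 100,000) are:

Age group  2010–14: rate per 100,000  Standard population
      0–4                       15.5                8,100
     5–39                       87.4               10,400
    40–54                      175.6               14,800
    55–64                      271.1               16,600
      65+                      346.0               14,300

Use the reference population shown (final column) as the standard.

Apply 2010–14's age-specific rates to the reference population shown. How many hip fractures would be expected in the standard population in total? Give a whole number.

131

Expected hip fractures = Σ (standard pop × age-specific rate ÷ 100,000)
= 8,100×15.5/100,000 + 10,400×87.4/100,000 + 14,800×175.6/100,000 + 16,600×271.1/100,000 + 14,300×346.0/100,000
= 1.26 + 9.09 + 25.99 + 45.00 + 49.48 = 130.81.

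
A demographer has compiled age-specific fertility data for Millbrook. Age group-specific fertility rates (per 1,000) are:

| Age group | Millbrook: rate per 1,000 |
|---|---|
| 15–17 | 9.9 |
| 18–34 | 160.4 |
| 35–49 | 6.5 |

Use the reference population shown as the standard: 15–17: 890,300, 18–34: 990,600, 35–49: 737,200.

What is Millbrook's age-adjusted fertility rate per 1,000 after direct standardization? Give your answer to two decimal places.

65.89

Standard total = 2,618,100; weights = 0.3401, 0.3784, 0.2816.
Standardized rate: 0.3401×9.9 + 0.3784×160.4 + 0.2816×6.5 = 65.8867 per 1,000.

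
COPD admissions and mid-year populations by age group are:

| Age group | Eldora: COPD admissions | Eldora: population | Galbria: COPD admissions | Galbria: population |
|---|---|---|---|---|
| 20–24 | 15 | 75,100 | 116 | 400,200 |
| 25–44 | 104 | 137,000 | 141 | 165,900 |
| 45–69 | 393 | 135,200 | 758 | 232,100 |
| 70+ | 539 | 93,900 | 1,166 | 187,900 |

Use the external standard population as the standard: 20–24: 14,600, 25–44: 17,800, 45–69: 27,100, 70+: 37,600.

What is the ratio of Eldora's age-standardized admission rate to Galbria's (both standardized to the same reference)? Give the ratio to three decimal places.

Age-specific rates per 10,000 for Eldora: 2.00, 7.59, 29.07, 57.40.
For Galbria: 2.90, 8.50, 32.66, 62.05.
Standard total = 97,100; weights = 0.1504, 0.1833, 0.2791, 0.3872.
Eldora: 0.1504×2.00 + 0.1833×7.59 + 0.2791×29.07 + 0.3872×57.40 = 32.0322 per 10,000.
Galbria: 0.1504×2.90 + 0.1833×8.50 + 0.2791×32.66 + 0.3872×62.05 = 35.1378 per 10,000.
Ratio = 32.0322 ÷ 35.1378 = 0.91162.

0.912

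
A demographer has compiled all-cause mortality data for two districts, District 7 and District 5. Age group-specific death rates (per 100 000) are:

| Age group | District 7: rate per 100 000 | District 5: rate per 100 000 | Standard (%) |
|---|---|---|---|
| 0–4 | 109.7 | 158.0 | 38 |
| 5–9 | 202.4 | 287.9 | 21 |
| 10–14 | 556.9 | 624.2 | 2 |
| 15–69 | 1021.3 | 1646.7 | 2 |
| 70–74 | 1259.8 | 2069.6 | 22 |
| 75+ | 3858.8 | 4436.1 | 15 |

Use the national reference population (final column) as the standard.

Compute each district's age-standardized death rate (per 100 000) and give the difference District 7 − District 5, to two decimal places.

Standard weights: 0.38, 0.21, 0.02, 0.02, 0.22, 0.15.
District 7: 0.3800×109.7 + 0.2100×202.4 + 0.0200×556.9 + 0.0200×1021.3 + 0.2200×1259.8 + 0.1500×3858.8 = 971.7300 per 100 000.
District 5: 0.3800×158.0 + 0.2100×287.9 + 0.0200×624.2 + 0.0200×1646.7 + 0.2200×2069.6 + 0.1500×4436.1 = 1286.6440 per 100 000.
Difference = 971.7300 − 1286.6440 = -314.9140.

-314.91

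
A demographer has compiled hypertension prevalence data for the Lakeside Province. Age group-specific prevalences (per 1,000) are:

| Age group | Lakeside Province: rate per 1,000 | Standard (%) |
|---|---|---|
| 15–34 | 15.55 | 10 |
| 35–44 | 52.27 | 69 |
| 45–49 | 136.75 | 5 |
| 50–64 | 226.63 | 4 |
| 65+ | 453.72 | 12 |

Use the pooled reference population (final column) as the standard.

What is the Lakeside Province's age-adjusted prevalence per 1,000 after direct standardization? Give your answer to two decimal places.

107.97

Standard weights: 0.10, 0.69, 0.05, 0.04, 0.12.
Standardized rate: 0.1000×15.55 + 0.6900×52.27 + 0.0500×136.75 + 0.0400×226.63 + 0.1200×453.72 = 107.9704 per 1,000.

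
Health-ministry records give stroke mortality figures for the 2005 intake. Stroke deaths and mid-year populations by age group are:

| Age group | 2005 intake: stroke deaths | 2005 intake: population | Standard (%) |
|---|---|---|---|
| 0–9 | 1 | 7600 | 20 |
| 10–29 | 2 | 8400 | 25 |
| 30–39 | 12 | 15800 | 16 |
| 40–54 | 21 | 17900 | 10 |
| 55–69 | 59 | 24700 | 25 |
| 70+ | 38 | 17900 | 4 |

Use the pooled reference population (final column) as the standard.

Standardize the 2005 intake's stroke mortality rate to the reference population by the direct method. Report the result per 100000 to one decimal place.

100.7

Age-specific rates per 100000 for the 2005 intake: 13.16, 23.81, 75.95, 117.32, 238.87, 212.29.
Standard weights: 0.20, 0.25, 0.16, 0.10, 0.25, 0.04.
Standardized rate: 0.2000×13.16 + 0.2500×23.81 + 0.1600×75.95 + 0.1000×117.32 + 0.2500×238.87 + 0.0400×212.29 = 100.6759 per 100000.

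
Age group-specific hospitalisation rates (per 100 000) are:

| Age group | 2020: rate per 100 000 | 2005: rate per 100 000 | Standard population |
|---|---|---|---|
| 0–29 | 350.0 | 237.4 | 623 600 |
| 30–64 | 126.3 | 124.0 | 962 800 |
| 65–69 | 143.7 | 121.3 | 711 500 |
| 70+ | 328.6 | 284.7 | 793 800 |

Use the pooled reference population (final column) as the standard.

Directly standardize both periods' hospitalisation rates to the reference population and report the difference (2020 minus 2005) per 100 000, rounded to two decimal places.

39.85

Standard total = 3 091 700; weights = 0.2017, 0.3114, 0.2301, 0.2568.
2020: 0.2017×350.0 + 0.3114×126.3 + 0.2301×143.7 + 0.2568×328.6 = 227.3658 per 100 000.
2005: 0.2017×237.4 + 0.3114×124.0 + 0.2301×121.3 + 0.2568×284.7 = 187.5116 per 100 000.
Difference = 227.3658 − 187.5116 = 39.8542.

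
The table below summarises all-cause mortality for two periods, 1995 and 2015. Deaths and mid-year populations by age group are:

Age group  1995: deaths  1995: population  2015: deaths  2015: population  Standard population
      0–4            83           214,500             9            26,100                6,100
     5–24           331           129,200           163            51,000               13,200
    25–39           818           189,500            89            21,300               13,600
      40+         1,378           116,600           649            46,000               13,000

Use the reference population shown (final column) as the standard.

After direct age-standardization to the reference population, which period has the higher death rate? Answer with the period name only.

2015

Age-specific rates per 1,000 for 1995: 0.387, 2.562, 4.317, 11.818.
For 2015: 0.345, 3.196, 4.178, 14.109.
Standard total = 45,900; weights = 0.1329, 0.2876, 0.2963, 0.2832.
1995: 0.1329×0.387 + 0.2876×2.562 + 0.2963×4.317 + 0.2832×11.818 = 5.4144 per 1,000.
2015: 0.1329×0.345 + 0.2876×3.196 + 0.2963×4.178 + 0.2832×14.109 = 6.1989 per 1,000.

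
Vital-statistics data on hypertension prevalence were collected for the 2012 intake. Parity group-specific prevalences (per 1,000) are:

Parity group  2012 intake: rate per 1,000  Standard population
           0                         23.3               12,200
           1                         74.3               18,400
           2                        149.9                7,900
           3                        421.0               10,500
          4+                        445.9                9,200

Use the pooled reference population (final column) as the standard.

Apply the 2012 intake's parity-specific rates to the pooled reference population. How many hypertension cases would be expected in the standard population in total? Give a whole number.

11358

Expected hypertension cases = Σ (standard pop × parity-specific rate ÷ 1,000)
= 12,200×23.3/1,000 + 18,400×74.3/1,000 + 7,900×149.9/1,000 + 10,500×421.0/1,000 + 9,200×445.9/1,000
= 284.26 + 1367.12 + 1184.21 + 4420.50 + 4102.28 = 11358.37.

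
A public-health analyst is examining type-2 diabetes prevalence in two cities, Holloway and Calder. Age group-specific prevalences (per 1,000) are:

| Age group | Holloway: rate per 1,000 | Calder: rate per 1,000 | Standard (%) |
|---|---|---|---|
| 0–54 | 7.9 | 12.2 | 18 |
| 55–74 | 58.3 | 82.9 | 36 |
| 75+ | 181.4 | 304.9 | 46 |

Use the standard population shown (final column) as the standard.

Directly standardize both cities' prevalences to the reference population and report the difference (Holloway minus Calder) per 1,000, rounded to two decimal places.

-66.44

Standard weights: 0.18, 0.36, 0.46.
Holloway: 0.1800×7.9 + 0.3600×58.3 + 0.4600×181.4 = 105.8540 per 1,000.
Calder: 0.1800×12.2 + 0.3600×82.9 + 0.4600×304.9 = 172.2940 per 1,000.
Difference = 105.8540 − 172.2940 = -66.4400.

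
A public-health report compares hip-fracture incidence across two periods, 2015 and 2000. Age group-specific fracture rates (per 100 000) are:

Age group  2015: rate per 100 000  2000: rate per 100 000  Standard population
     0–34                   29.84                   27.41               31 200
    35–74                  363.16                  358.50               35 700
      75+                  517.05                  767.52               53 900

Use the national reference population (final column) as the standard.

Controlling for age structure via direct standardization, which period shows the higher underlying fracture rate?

2000

Standard total = 120 800; weights = 0.2583, 0.2955, 0.4462.
2015: 0.2583×29.84 + 0.2955×363.16 + 0.4462×517.05 = 345.7352 per 100 000.
2000: 0.2583×27.41 + 0.2955×358.50 + 0.4462×767.52 = 455.4882 per 100 000.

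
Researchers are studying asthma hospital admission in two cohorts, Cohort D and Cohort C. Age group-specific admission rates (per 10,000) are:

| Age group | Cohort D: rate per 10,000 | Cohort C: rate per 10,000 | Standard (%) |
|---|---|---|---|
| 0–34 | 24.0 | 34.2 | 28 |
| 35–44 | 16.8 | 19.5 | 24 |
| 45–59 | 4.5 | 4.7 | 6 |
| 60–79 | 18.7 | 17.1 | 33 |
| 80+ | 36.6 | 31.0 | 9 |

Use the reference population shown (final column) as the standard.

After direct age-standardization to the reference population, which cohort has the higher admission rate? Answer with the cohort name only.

Cohort C

Standard weights: 0.28, 0.24, 0.06, 0.33, 0.09.
Cohort D: 0.2800×24.0 + 0.2400×16.8 + 0.0600×4.5 + 0.3300×18.7 + 0.0900×36.6 = 20.4870 per 10,000.
Cohort C: 0.2800×34.2 + 0.2400×19.5 + 0.0600×4.7 + 0.3300×17.1 + 0.0900×31.0 = 22.9710 per 10,000.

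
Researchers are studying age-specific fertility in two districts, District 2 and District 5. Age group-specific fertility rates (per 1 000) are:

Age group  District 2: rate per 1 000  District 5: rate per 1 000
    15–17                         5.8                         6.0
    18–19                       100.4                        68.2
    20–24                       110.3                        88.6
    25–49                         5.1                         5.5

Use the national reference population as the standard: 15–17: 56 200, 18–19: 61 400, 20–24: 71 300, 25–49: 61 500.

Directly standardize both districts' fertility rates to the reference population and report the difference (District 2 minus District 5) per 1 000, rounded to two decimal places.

13.93

Standard total = 250 400; weights = 0.2244, 0.2452, 0.2847, 0.2456.
District 2: 0.2244×5.8 + 0.2452×100.4 + 0.2847×110.3 + 0.2456×5.1 = 58.5805 per 1 000.
District 5: 0.2244×6.0 + 0.2452×68.2 + 0.2847×88.6 + 0.2456×5.5 = 44.6490 per 1 000.
Difference = 58.5805 − 44.6490 = 13.9315.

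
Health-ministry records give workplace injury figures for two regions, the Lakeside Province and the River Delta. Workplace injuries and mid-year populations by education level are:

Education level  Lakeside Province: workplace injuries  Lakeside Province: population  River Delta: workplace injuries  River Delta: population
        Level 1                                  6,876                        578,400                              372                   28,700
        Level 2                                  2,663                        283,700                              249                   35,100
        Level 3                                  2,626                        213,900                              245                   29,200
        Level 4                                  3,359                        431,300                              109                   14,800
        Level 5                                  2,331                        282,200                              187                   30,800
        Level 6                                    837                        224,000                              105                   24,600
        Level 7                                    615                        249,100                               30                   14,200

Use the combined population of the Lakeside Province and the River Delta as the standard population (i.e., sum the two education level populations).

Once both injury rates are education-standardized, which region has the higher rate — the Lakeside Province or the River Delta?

Lakeside Province

Education-specific rates per 10,000 for the Lakeside Province: 118.88, 93.87, 122.77, 77.88, 82.60, 37.37, 24.69.
For the River Delta: 129.62, 70.94, 83.90, 73.65, 60.71, 42.68, 21.13.
Combined standard total = 2,440,000; weights = 0.2488, 0.1307, 0.0996, 0.1828, 0.1283, 0.1019, 0.1079.
The Lakeside Province: 0.2488×118.88 + 0.1307×93.87 + 0.0996×122.77 + 0.1828×77.88 + 0.1283×82.60 + 0.1019×37.37 + 0.1079×24.69 = 85.3803 per 10,000.
The River Delta: 0.2488×129.62 + 0.1307×70.94 + 0.0996×83.90 + 0.1828×73.65 + 0.1283×60.71 + 0.1019×42.68 + 0.1079×21.13 = 77.7603 per 10,000.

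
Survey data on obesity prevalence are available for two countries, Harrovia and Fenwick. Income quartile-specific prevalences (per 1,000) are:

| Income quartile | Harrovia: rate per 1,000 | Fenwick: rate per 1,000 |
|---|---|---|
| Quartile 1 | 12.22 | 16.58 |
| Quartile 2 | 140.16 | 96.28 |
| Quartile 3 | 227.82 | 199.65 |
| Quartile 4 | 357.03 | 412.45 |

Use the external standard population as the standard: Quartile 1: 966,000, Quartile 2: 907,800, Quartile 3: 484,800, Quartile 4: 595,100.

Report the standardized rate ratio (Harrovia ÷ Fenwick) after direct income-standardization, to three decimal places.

Standard total = 2,953,700; weights = 0.3270, 0.3073, 0.1641, 0.2015.
Harrovia: 0.3270×12.22 + 0.3073×140.16 + 0.1641×227.82 + 0.2015×357.03 = 156.3996 per 1,000.
Fenwick: 0.3270×16.58 + 0.3073×96.28 + 0.1641×199.65 + 0.2015×412.45 = 150.8815 per 1,000.
Ratio = 156.3996 ÷ 150.8815 = 1.03657.

1.037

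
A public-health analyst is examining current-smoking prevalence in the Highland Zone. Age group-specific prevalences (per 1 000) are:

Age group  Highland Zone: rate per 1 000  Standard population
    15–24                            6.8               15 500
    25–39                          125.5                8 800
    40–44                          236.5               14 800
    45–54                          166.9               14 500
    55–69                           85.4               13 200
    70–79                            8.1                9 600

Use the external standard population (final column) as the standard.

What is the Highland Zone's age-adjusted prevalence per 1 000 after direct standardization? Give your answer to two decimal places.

109.10

Standard total = 76 400; weights = 0.2029, 0.1152, 0.1937, 0.1898, 0.1728, 0.1257.
Standardized rate: 0.2029×6.8 + 0.1152×125.5 + 0.1937×236.5 + 0.1898×166.9 + 0.1728×85.4 + 0.1257×8.1 = 109.0980 per 1 000.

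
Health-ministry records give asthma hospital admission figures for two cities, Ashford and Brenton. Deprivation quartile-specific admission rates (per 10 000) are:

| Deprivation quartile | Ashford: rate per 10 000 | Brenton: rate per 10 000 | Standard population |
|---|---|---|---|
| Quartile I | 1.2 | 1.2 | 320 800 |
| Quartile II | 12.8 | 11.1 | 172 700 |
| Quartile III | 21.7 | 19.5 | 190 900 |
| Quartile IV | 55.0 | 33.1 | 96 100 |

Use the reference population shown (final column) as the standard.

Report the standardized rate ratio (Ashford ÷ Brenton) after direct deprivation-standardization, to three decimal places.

Standard total = 780 500; weights = 0.4110, 0.2213, 0.2446, 0.1231.
Ashford: 0.4110×1.2 + 0.2213×12.8 + 0.2446×21.7 + 0.1231×55.0 = 15.4049 per 10 000.
Brenton: 0.4110×1.2 + 0.2213×11.1 + 0.2446×19.5 + 0.1231×33.1 = 11.7942 per 10 000.
Ratio = 15.4049 ÷ 11.7942 = 1.30614.

1.306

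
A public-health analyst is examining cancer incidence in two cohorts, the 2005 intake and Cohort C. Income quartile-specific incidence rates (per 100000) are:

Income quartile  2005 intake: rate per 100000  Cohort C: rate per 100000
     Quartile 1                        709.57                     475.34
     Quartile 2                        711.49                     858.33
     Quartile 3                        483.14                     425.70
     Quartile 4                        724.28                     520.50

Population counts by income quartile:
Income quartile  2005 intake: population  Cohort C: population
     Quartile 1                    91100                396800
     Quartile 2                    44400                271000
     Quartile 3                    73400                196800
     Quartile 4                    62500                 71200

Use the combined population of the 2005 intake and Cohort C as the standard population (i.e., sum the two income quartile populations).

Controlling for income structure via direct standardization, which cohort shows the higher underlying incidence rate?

Combined standard total = 1207200; weights = 0.4042, 0.2613, 0.2238, 0.1108.
The 2005 intake: 0.4042×709.57 + 0.2613×711.49 + 0.2238×483.14 + 0.1108×724.28 = 661.0204 per 100000.
Cohort C: 0.4042×475.34 + 0.2613×858.33 + 0.2238×425.70 + 0.1108×520.50 = 569.2931 per 100000.

2005 intake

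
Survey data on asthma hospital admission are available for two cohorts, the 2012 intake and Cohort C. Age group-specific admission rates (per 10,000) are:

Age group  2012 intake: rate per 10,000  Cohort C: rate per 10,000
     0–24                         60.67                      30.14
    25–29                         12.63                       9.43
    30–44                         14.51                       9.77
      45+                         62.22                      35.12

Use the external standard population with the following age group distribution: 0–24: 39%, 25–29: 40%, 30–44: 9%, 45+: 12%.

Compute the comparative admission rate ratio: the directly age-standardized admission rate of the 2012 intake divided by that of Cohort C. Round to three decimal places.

1.818

Standard weights: 0.39, 0.40, 0.09, 0.12.
The 2012 intake: 0.3900×60.67 + 0.4000×12.63 + 0.0900×14.51 + 0.1200×62.22 = 37.4856 per 10,000.
Cohort C: 0.3900×30.14 + 0.4000×9.43 + 0.0900×9.77 + 0.1200×35.12 = 20.6203 per 10,000.
Ratio = 37.4856 ÷ 20.6203 = 1.81790.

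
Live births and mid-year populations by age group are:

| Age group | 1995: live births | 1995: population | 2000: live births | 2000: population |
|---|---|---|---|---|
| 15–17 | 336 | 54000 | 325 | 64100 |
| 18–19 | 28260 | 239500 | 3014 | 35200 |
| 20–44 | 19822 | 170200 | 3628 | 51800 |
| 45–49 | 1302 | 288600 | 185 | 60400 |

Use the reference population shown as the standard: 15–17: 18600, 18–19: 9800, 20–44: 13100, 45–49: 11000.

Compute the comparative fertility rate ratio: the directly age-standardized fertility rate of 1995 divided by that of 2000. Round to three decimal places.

1.511

Age-specific rates per 1000 for 1995: 6.222, 117.996, 116.463, 4.511.
For 2000: 5.070, 85.625, 70.039, 3.063.
Standard total = 52500; weights = 0.3543, 0.1867, 0.2495, 0.2095.
1995: 0.3543×6.222 + 0.1867×117.996 + 0.2495×116.463 + 0.2095×4.511 = 54.2359 per 1000.
2000: 0.3543×5.070 + 0.1867×85.625 + 0.2495×70.039 + 0.2095×3.063 = 35.8977 per 1000.
Ratio = 54.2359 ÷ 35.8977 = 1.51085.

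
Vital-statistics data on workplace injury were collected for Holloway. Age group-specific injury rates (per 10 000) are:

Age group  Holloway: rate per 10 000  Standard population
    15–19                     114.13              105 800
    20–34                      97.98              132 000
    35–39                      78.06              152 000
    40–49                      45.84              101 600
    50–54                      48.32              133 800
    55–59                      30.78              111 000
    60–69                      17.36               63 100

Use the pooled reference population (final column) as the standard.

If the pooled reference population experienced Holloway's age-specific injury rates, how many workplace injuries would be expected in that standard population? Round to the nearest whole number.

5251

Expected workplace injuries = Σ (standard pop × age-specific rate ÷ 10 000)
= 105 800×114.13/10 000 + 132 000×97.98/10 000 + 152 000×78.06/10 000 + 101 600×45.84/10 000 + 133 800×48.32/10 000 + 111 000×30.78/10 000 + 63 100×17.36/10 000
= 1207.50 + 1293.34 + 1186.51 + 465.73 + 646.52 + 341.66 + 109.54 = 5250.80.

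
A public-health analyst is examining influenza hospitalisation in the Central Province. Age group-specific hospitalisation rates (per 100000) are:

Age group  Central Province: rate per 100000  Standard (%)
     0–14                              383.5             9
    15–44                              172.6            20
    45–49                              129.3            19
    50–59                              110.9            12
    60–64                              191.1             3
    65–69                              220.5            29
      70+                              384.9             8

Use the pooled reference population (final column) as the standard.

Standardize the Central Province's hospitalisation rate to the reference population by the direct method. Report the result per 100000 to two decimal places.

Standard weights: 0.09, 0.20, 0.19, 0.12, 0.03, 0.29, 0.08.
Standardized rate: 0.0900×383.5 + 0.2000×172.6 + 0.1900×129.3 + 0.1200×110.9 + 0.0300×191.1 + 0.2900×220.5 + 0.0800×384.9 = 207.3800 per 100000.

207.38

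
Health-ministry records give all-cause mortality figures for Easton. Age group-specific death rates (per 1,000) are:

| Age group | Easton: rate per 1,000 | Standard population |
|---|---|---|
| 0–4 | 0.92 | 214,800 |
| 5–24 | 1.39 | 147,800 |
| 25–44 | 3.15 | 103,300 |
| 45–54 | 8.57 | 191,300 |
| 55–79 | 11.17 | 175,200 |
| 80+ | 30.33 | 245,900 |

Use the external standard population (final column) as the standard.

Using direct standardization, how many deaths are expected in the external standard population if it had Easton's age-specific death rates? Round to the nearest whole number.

11783

Expected deaths = Σ (standard pop × age-specific rate ÷ 1,000)
= 214,800×0.92/1,000 + 147,800×1.39/1,000 + 103,300×3.15/1,000 + 191,300×8.57/1,000 + 175,200×11.17/1,000 + 245,900×30.33/1,000
= 197.62 + 205.44 + 325.39 + 1639.44 + 1956.98 + 7458.15 = 11783.02.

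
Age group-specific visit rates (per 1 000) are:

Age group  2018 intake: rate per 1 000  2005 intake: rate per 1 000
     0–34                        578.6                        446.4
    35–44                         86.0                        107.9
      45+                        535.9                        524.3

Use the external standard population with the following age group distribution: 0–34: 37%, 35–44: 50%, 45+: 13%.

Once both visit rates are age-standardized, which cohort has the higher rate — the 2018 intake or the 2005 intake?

2018 intake

Standard weights: 0.37, 0.50, 0.13.
The 2018 intake: 0.3700×578.6 + 0.5000×86.0 + 0.1300×535.9 = 326.7490 per 1 000.
The 2005 intake: 0.3700×446.4 + 0.5000×107.9 + 0.1300×524.3 = 287.2770 per 1 000.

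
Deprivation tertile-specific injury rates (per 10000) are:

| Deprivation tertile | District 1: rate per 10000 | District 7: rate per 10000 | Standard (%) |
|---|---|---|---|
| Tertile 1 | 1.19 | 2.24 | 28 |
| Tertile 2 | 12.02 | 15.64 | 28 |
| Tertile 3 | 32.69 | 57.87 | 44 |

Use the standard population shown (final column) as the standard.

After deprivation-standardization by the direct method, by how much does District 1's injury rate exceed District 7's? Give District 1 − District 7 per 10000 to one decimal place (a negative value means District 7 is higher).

Standard weights: 0.28, 0.28, 0.44.
District 1: 0.2800×1.19 + 0.2800×12.02 + 0.4400×32.69 = 18.0824 per 10000.
District 7: 0.2800×2.24 + 0.2800×15.64 + 0.4400×57.87 = 30.4692 per 10000.
Difference = 18.0824 − 30.4692 = -12.3868.

-12.4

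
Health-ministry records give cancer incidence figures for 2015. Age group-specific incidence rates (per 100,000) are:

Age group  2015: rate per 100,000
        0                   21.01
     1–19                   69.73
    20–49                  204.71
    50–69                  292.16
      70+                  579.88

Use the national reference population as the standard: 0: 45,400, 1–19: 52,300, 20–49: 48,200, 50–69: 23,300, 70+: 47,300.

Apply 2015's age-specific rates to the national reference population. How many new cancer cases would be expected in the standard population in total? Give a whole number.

Expected new cancer cases = Σ (standard pop × age-specific rate ÷ 100,000)
= 45,400×21.01/100,000 + 52,300×69.73/100,000 + 48,200×204.71/100,000 + 23,300×292.16/100,000 + 47,300×579.88/100,000
= 9.54 + 36.47 + 98.67 + 68.07 + 274.28 = 487.03.

487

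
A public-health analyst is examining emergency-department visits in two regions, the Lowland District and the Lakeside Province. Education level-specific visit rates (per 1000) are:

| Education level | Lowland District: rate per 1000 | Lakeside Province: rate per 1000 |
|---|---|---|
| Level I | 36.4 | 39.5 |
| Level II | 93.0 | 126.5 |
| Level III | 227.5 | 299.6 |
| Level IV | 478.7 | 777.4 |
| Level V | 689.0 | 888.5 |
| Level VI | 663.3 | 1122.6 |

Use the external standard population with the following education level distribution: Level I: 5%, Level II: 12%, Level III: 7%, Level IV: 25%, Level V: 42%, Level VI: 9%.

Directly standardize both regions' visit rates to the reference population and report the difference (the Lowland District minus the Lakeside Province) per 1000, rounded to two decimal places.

Standard weights: 0.05, 0.12, 0.07, 0.25, 0.42, 0.09.
The Lowland District: 0.0500×36.4 + 0.1200×93.0 + 0.0700×227.5 + 0.2500×478.7 + 0.4200×689.0 + 0.0900×663.3 = 497.6570 per 1000.
The Lakeside Province: 0.0500×39.5 + 0.1200×126.5 + 0.0700×299.6 + 0.2500×777.4 + 0.4200×888.5 + 0.0900×1122.6 = 706.6810 per 1000.
Difference = 497.6570 − 706.6810 = -209.0240.

-209.02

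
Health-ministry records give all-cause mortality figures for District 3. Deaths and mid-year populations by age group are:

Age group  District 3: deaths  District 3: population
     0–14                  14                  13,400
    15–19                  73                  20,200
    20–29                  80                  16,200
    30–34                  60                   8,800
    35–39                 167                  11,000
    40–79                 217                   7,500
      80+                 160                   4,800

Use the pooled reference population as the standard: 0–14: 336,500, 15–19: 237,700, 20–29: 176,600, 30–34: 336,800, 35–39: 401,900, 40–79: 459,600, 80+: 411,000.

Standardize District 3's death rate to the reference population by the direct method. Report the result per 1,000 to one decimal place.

Age-specific rates per 1,000 for District 3: 1.045, 3.614, 4.938, 6.818, 15.182, 28.933, 33.333.
Standard total = 2,360,100; weights = 0.1426, 0.1007, 0.0748, 0.1427, 0.1703, 0.1947, 0.1741.
Standardized rate: 0.1426×1.045 + 0.1007×3.614 + 0.0748×4.938 + 0.1427×6.818 + 0.1703×15.182 + 0.1947×28.933 + 0.1741×33.333 = 15.8800 per 1,000.

15.9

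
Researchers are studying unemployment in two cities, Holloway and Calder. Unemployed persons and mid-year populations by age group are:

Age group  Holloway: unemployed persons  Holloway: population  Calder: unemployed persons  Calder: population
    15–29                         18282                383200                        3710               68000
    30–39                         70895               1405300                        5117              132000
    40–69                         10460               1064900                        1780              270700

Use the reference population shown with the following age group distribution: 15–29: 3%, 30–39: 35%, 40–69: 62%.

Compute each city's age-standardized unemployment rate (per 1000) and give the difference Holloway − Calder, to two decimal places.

5.90

Age-specific rates per 1000 for Holloway: 47.709, 50.448, 9.823.
For Calder: 54.559, 38.765, 6.576.
Standard weights: 0.03, 0.35, 0.62.
Holloway: 0.0300×47.709 + 0.3500×50.448 + 0.6200×9.823 = 25.1781 per 1000.
Calder: 0.0300×54.559 + 0.3500×38.765 + 0.6200×6.576 = 19.2814 per 1000.
Difference = 25.1781 − 19.2814 = 5.8967.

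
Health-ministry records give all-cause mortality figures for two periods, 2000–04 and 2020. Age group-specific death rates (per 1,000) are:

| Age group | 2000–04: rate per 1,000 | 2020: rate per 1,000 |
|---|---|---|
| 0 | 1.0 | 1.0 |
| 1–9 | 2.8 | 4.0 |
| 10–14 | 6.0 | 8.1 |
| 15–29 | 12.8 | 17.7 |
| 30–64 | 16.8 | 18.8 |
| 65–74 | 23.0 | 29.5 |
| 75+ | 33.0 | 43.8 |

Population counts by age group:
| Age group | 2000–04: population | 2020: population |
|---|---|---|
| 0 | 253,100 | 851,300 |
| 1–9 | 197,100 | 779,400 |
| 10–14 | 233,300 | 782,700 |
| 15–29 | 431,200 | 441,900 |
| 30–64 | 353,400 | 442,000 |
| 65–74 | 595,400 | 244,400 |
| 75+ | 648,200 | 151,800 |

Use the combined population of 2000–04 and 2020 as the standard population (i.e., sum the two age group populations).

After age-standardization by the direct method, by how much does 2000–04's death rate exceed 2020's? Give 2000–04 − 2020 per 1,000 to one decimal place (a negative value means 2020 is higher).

-3.6

Combined standard total = 6,405,200; weights = 0.1724, 0.1525, 0.1586, 0.1363, 0.1242, 0.1311, 0.1249.
2000–04: 0.1724×1.0 + 0.1525×2.8 + 0.1586×6.0 + 0.1363×12.8 + 0.1242×16.8 + 0.1311×23.0 + 0.1249×33.0 = 12.5193 per 1,000.
2020: 0.1724×1.0 + 0.1525×4.0 + 0.1586×8.1 + 0.1363×17.7 + 0.1242×18.8 + 0.1311×29.5 + 0.1249×43.8 = 16.1527 per 1,000.
Difference = 12.5193 − 16.1527 = -3.6335.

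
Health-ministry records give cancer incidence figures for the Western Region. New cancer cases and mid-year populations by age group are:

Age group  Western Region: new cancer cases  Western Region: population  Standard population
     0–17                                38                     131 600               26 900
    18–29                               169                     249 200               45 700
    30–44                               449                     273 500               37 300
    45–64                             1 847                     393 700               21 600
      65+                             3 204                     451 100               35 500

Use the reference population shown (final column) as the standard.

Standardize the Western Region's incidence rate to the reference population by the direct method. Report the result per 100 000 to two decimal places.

271.54

Age-specific rates per 100 000 for the Western Region: 28.88, 67.82, 164.17, 469.14, 710.26.
Standard total = 167 000; weights = 0.1611, 0.2737, 0.2234, 0.1293, 0.2126.
Standardized rate: 0.1611×28.88 + 0.2737×67.82 + 0.2234×164.17 + 0.1293×469.14 + 0.2126×710.26 = 271.5403 per 100 000.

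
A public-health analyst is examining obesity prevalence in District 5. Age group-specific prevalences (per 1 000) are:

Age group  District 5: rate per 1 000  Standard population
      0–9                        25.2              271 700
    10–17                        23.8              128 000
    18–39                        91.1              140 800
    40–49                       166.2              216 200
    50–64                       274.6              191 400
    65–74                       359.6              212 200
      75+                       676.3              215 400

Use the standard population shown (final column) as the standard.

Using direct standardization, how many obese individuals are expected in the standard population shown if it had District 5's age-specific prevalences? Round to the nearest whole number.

333193

Expected obese individuals = Σ (standard pop × age-specific rate ÷ 1 000)
= 271 700×25.2/1 000 + 128 000×23.8/1 000 + 140 800×91.1/1 000 + 216 200×166.2/1 000 + 191 400×274.6/1 000 + 212 200×359.6/1 000 + 215 400×676.3/1 000
= 6846.84 + 3046.40 + 12826.88 + 35932.44 + 52558.44 + 76307.12 + 145675.02 = 333193.14.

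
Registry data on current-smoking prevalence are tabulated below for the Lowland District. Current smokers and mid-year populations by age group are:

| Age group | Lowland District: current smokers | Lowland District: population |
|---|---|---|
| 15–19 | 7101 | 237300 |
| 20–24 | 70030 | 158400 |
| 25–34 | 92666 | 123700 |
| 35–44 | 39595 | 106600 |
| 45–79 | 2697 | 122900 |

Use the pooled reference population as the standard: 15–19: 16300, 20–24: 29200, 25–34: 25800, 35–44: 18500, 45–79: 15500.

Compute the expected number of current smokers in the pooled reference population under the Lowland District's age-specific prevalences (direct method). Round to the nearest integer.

39936

Age-specific rates per 1000 for the Lowland District: 29.924, 442.109, 749.119, 371.435, 21.945.
Expected current smokers = Σ (standard pop × age-specific rate ÷ 1000)
= 16300×29.924/1000 + 29200×442.109/1000 + 25800×749.119/1000 + 18500×371.435/1000 + 15500×21.945/1000
= 487.76 + 12909.57 + 19327.27 + 6871.55 + 340.14 = 39936.30.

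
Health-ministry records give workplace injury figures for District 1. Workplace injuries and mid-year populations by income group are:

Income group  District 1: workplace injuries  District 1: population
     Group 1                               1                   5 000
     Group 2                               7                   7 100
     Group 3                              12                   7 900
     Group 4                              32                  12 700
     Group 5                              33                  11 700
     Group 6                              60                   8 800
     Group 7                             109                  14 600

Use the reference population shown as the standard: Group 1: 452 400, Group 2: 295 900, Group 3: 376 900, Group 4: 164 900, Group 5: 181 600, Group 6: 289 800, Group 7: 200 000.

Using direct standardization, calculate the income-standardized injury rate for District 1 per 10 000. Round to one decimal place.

Income-specific rates per 10 000 for District 1: 2.00, 9.86, 15.19, 25.20, 28.21, 68.18, 74.66.
Standard total = 1 961 500; weights = 0.2306, 0.1509, 0.1921, 0.0841, 0.0926, 0.1477, 0.1020.
Standardized rate: 0.2306×2.00 + 0.1509×9.86 + 0.1921×15.19 + 0.0841×25.20 + 0.0926×28.21 + 0.1477×68.18 + 0.1020×74.66 = 27.2826 per 10 000.

27.3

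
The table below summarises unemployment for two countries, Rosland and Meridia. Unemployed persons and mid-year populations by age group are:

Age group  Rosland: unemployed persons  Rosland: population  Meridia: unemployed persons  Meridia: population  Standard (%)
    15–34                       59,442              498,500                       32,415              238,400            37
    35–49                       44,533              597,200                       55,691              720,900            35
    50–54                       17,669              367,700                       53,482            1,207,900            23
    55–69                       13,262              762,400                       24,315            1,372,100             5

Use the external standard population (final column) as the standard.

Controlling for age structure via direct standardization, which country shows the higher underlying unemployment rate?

Age-specific rates per 1,000 for Rosland: 119.242, 74.570, 48.053, 17.395.
For Meridia: 135.969, 77.252, 44.277, 17.721.
Standard weights: 0.37, 0.35, 0.23, 0.05.
Rosland: 0.3700×119.242 + 0.3500×74.570 + 0.2300×48.053 + 0.0500×17.395 = 82.1407 per 1,000.
Meridia: 0.3700×135.969 + 0.3500×77.252 + 0.2300×44.277 + 0.0500×17.721 = 88.4165 per 1,000.
The crude rates (60.61 vs 46.87) would put Rosland higher, but that reflects its age composition; once standardized to a common age structure, Meridia has the higher underlying rate.

Meridia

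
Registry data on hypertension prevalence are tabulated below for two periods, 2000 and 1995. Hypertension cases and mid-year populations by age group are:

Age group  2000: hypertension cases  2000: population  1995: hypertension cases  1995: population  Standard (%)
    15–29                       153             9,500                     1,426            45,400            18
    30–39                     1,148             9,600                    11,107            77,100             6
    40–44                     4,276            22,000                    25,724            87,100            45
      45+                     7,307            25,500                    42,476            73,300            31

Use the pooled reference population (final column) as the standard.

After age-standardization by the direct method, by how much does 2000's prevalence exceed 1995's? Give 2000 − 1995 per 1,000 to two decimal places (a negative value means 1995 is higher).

Age-specific rates per 1,000 for 2000: 16.105, 119.583, 194.364, 286.549.
For 1995: 31.410, 144.060, 295.339, 579.482.
Standard weights: 0.18, 0.06, 0.45, 0.31.
2000: 0.1800×16.105 + 0.0600×119.583 + 0.4500×194.364 + 0.3100×286.549 = 186.3678 per 1,000.
1995: 0.1800×31.410 + 0.0600×144.060 + 0.4500×295.339 + 0.3100×579.482 = 326.8390 per 1,000.
Difference = 186.3678 − 326.8390 = -140.4712.

-140.47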